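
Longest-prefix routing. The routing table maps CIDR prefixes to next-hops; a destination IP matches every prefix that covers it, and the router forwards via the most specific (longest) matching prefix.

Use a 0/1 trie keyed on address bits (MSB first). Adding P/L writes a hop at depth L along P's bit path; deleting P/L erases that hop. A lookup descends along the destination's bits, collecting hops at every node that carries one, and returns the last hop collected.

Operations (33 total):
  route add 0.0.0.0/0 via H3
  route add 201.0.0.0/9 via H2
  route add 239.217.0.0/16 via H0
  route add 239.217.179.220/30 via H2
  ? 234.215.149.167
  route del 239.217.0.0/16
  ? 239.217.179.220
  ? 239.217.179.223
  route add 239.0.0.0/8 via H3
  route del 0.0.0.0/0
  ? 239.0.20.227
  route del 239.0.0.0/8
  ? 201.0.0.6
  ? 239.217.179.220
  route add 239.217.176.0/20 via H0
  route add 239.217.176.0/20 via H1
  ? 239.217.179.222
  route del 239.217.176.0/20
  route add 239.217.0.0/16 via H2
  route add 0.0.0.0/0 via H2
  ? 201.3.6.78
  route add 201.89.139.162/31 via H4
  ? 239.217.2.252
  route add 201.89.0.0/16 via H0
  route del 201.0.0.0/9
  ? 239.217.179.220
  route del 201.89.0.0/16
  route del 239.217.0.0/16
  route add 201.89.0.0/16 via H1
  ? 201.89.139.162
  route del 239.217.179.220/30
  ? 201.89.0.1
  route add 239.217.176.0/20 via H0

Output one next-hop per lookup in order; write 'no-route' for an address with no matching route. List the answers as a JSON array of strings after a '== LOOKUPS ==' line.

Trace:
  add 0.0.0.0/0 -> H3 at depth 0
  add 201.0.0.0/9 -> H2 at depth 9
  add 239.217.0.0/16 -> H0 at depth 16
  add 239.217.179.220/30 -> H2 at depth 30
  ? 234.215.149.167  path d0:H3→d1:-→d2:-→d3:-→d4:-→d5:-  best=H3
  del 239.217.0.0/16 (clear depth 16)
  ? 239.217.179.220  path d0:H3→d1:-→d2:-→d3:-→d4:-→d5:-→d6:-→d7:-→d8:-→d9:-→d10:-→d11:-→d12:-→d13:-→d14:-→d15:-→d16:-→d17:-→d18:-→d19:-→d20:-→d21:-→d22:-→d23:-→d24:-→d25:-→d26:-→d27:-→d28:-→d29:-→d30:H2  best=H2
  ? 239.217.179.223  path d0:H3→d1:-→d2:-→d3:-→d4:-→d5:-→d6:-→d7:-→d8:-→d9:-→d10:-→d11:-→d12:-→d13:-→d14:-→d15:-→d16:-→d17:-→d18:-→d19:-→d20:-→d21:-→d22:-→d23:-→d24:-→d25:-→d26:-→d27:-→d28:-→d29:-→d30:H2  best=H2
  add 239.0.0.0/8 -> H3 at depth 8
  del 0.0.0.0/0 (clear depth 0)
  ? 239.0.20.227  path d0:-→d1:-→d2:-→d3:-→d4:-→d5:-→d6:-→d7:-→d8:H3  best=H3
  del 239.0.0.0/8 (clear depth 8)
  ? 201.0.0.6  path d0:-→d1:-→d2:-→d3:-→d4:-→d5:-→d6:-→d7:-→d8:-→d9:H2  best=H2
  ? 239.217.179.220  path d0:-→d1:-→d2:-→d3:-→d4:-→d5:-→d6:-→d7:-→d8:-→d9:-→d10:-→d11:-→d12:-→d13:-→d14:-→d15:-→d16:-→d17:-→d18:-→d19:-→d20:-→d21:-→d22:-→d23:-→d24:-→d25:-→d26:-→d27:-→d28:-→d29:-→d30:H2  best=H2
  add 239.217.176.0/20 -> H0 at depth 20
  add 239.217.176.0/20 -> H1 at depth 20
  ? 239.217.179.222  path d0:-→d1:-→d2:-→d3:-→d4:-→d5:-→d6:-→d7:-→d8:-→d9:-→d10:-→d11:-→d12:-→d13:-→d14:-→d15:-→d16:-→d17:-→d18:-→d19:-→d20:H1→d21:-→d22:-→d23:-→d24:-→d25:-→d26:-→d27:-→d28:-→d29:-→d30:H2  best=H2
  del 239.217.176.0/20 (clear depth 20)
  add 239.217.0.0/16 -> H2 at depth 16
  add 0.0.0.0/0 -> H2 at depth 0
  ? 201.3.6.78  path d0:H2→d1:-→d2:-→d3:-→d4:-→d5:-→d6:-→d7:-→d8:-→d9:H2  best=H2
  add 201.89.139.162/31 -> H4 at depth 31
  ? 239.217.2.252  path d0:H2→d1:-→d2:-→d3:-→d4:-→d5:-→d6:-→d7:-→d8:-→d9:-→d10:-→d11:-→d12:-→d13:-→d14:-→d15:-→d16:H2  best=H2
  add 201.89.0.0/16 -> H0 at depth 16
  del 201.0.0.0/9 (clear depth 9)
  ? 239.217.179.220  path d0:H2→d1:-→d2:-→d3:-→d4:-→d5:-→d6:-→d7:-→d8:-→d9:-→d10:-→d11:-→d12:-→d13:-→d14:-→d15:-→d16:H2→d17:-→d18:-→d19:-→d20:-→d21:-→d22:-→d23:-→d24:-→d25:-→d26:-→d27:-→d28:-→d29:-→d30:H2  best=H2
  del 201.89.0.0/16 (clear depth 16)
  del 239.217.0.0/16 (clear depth 16)
  add 201.89.0.0/16 -> H1 at depth 16
  ? 201.89.139.162  path d0:H2→d1:-→d2:-→d3:-→d4:-→d5:-→d6:-→d7:-→d8:-→d9:-→d10:-→d11:-→d12:-→d13:-→d14:-→d15:-→d16:H1→d17:-→d18:-→d19:-→d20:-→d21:-→d22:-→d23:-→d24:-→d25:-→d26:-→d27:-→d28:-→d29:-→d30:-→d31:H4  best=H4
  del 239.217.179.220/30 (clear depth 30)
  ? 201.89.0.1  path d0:H2→d1:-→d2:-→d3:-→d4:-→d5:-→d6:-→d7:-→d8:-→d9:-→d10:-→d11:-→d12:-→d13:-→d14:-→d15:-→d16:H1  best=H1
  add 239.217.176.0/20 -> H0 at depth 20

== LOOKUPS ==
["H3","H2","H2","H3","H2","H2","H2","H2","H2","H2","H4","H1"]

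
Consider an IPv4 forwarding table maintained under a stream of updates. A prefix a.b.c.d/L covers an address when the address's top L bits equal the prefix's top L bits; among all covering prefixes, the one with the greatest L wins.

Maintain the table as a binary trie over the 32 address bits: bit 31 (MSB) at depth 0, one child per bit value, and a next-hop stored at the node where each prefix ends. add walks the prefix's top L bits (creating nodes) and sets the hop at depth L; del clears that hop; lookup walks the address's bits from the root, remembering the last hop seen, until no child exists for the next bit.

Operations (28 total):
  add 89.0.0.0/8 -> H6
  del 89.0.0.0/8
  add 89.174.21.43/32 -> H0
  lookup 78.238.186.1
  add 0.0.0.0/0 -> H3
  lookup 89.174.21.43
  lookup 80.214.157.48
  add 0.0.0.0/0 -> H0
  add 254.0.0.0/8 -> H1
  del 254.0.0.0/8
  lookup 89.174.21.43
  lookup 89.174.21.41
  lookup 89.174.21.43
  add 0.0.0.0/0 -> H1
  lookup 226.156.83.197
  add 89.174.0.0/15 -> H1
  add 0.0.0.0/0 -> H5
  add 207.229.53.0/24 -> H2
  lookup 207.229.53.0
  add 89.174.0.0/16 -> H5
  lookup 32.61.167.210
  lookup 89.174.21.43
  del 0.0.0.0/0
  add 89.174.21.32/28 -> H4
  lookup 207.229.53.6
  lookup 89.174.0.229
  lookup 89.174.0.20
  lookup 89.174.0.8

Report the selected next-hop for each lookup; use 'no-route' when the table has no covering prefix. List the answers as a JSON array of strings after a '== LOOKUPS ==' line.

Process each operation:
  + 89.0.0.0/8 (H6) depth=8
  - 89.0.0.0/8 clear@8
  + 89.174.21.43/32 (H0) depth=32
  Q 78.238.186.1: descend 010 ; hops seen [∅] ; pick no-route
  + 0.0.0.0/0 (H3) depth=0
  Q 89.174.21.43: descend 01011001101011100001010100101011 ; hops seen [H3,H0] ; pick H0
  Q 80.214.157.48: descend 0101 ; hops seen [H3] ; pick H3
  + 0.0.0.0/0 (H0) depth=0
  + 254.0.0.0/8 (H1) depth=8
  - 254.0.0.0/8 clear@8
  Q 89.174.21.43: descend 01011001101011100001010100101011 ; hops seen [H0,H0] ; pick H0
  Q 89.174.21.41: descend 010110011010111000010101001010 ; hops seen [H0] ; pick H0
  Q 89.174.21.43: descend 01011001101011100001010100101011 ; hops seen [H0,H0] ; pick H0
  + 0.0.0.0/0 (H1) depth=0
  Q 226.156.83.197: descend 111 ; hops seen [H1] ; pick H1
  + 89.174.0.0/15 (H1) depth=15
  + 0.0.0.0/0 (H5) depth=0
  + 207.229.53.0/24 (H2) depth=24
  Q 207.229.53.0: descend 110011111110010100110101 ; hops seen [H5,H2] ; pick H2
  + 89.174.0.0/16 (H5) depth=16
  Q 32.61.167.210: descend 0 ; hops seen [H5] ; pick H5
  Q 89.174.21.43: descend 01011001101011100001010100101011 ; hops seen [H5,H1,H5,H0] ; pick H0
  - 0.0.0.0/0 clear@0
  + 89.174.21.32/28 (H4) depth=28
  Q 207.229.53.6: descend 110011111110010100110101 ; hops seen [H2] ; pick H2
  Q 89.174.0.229: descend 0101100110101110000 ; hops seen [H1,H5] ; pick H5
  Q 89.174.0.20: descend 0101100110101110000 ; hops seen [H1,H5] ; pick H5
  Q 89.174.0.8: descend 0101100110101110000 ; hops seen [H1,H5] ; pick H5

== LOOKUPS ==
["no-route","H0","H3","H0","H0","H0","H1","H2","H5","H0","H2","H5","H5","H5"]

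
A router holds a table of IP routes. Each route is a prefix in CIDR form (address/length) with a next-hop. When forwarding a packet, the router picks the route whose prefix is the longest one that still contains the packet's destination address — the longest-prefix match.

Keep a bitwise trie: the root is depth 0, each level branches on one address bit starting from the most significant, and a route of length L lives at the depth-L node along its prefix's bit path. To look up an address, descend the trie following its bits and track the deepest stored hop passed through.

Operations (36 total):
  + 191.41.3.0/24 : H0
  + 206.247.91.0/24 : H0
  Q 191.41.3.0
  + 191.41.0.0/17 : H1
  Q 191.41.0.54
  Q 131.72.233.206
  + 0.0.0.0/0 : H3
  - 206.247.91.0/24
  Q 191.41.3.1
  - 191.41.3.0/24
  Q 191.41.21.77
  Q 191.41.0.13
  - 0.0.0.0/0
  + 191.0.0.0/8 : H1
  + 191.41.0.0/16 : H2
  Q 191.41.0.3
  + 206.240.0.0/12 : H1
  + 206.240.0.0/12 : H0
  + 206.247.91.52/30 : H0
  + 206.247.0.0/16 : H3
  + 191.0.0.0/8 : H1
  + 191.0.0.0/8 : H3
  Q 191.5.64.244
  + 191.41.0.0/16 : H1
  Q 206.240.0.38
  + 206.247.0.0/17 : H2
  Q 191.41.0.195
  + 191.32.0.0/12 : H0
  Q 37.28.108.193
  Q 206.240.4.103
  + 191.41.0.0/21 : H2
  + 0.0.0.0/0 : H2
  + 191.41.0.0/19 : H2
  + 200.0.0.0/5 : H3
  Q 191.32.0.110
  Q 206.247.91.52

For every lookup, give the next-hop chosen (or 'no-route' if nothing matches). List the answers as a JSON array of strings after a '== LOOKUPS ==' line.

Apply in order:
  + 191.41.3.0/24 (H0) depth=24
  + 206.247.91.0/24 (H0) depth=24
  lookup 191.41.3.0: bits 101111110010100100000011 walk d0:-→d1:-→d2:-→d3:-→d4:-→d5:-→d6:-→d7:-→d8:-→d9:-→d10:-→d11:-→d12:-→d13:-→d14:-→d15:-→d16:-→d17:-→d18:-→d19:-→d20:-→d21:-→d22:-→d23:-→d24:H0 -> H0
  + 191.41.0.0/17 (H1) depth=17
  lookup 191.41.0.54: bits 1011111100101001000000 walk d0:-→d1:-→d2:-→d3:-→d4:-→d5:-→d6:-→d7:-→d8:-→d9:-→d10:-→d11:-→d12:-→d13:-→d14:-→d15:-→d16:-→d17:H1→d18:-→d19:-→d20:-→d21:-→d22:- -> H1
  lookup 131.72.233.206: bits 10 walk d0:-→d1:-→d2:- -> no-route
  + 0.0.0.0/0 (H3) depth=0
  del 206.247.91.0/24 (clear depth 24)
  lookup 191.41.3.1: bits 101111110010100100000011 walk d0:H3→d1:-→d2:-→d3:-→d4:-→d5:-→d6:-→d7:-→d8:-→d9:-→d10:-→d11:-→d12:-→d13:-→d14:-→d15:-→d16:-→d17:H1→d18:-→d19:-→d20:-→d21:-→d22:-→d23:-→d24:H0 -> H0
  del 191.41.3.0/24 (clear depth 24)
  lookup 191.41.21.77: bits 1011111100101001000 walk d0:H3→d1:-→d2:-→d3:-→d4:-→d5:-→d6:-→d7:-→d8:-→d9:-→d10:-→d11:-→d12:-→d13:-→d14:-→d15:-→d16:-→d17:H1→d18:-→d19:- -> H1
  lookup 191.41.0.13: bits 1011111100101001000000 walk d0:H3→d1:-→d2:-→d3:-→d4:-→d5:-→d6:-→d7:-→d8:-→d9:-→d10:-→d11:-→d12:-→d13:-→d14:-→d15:-→d16:-→d17:H1→d18:-→d19:-→d20:-→d21:-→d22:- -> H1
  del 0.0.0.0/0 (clear depth 0)
  + 191.0.0.0/8 (H1) depth=8
  + 191.41.0.0/16 (H2) depth=16
  lookup 191.41.0.3: bits 1011111100101001000000 walk d0:-→d1:-→d2:-→d3:-→d4:-→d5:-→d6:-→d7:-→d8:H1→d9:-→d10:-→d11:-→d12:-→d13:-→d14:-→d15:-→d16:H2→d17:H1→d18:-→d19:-→d20:-→d21:-→d22:- -> H1
  + 206.240.0.0/12 (H1) depth=12
  + 206.240.0.0/12 (H0) depth=12
  + 206.247.91.52/30 (H0) depth=30
  + 206.247.0.0/16 (H3) depth=16
  + 191.0.0.0/8 (H1) depth=8
  + 191.0.0.0/8 (H3) depth=8
  lookup 191.5.64.244: bits 1011111100 walk d0:-→d1:-→d2:-→d3:-→d4:-→d5:-→d6:-→d7:-→d8:H3→d9:-→d10:- -> H3
  + 191.41.0.0/16 (H1) depth=16
  lookup 206.240.0.38: bits 1100111011110 walk d0:-→d1:-→d2:-→d3:-→d4:-→d5:-→d6:-→d7:-→d8:-→d9:-→d10:-→d11:-→d12:H0→d13:- -> H0
  + 206.247.0.0/17 (H2) depth=17
  lookup 191.41.0.195: bits 1011111100101001000000 walk d0:-→d1:-→d2:-→d3:-→d4:-→d5:-→d6:-→d7:-→d8:H3→d9:-→d10:-→d11:-→d12:-→d13:-→d14:-→d15:-→d16:H1→d17:H1→d18:-→d19:-→d20:-→d21:-→d22:- -> H1
  + 191.32.0.0/12 (H0) depth=12
  lookup 37.28.108.193: bits ε walk d0:- -> no-route
  lookup 206.240.4.103: bits 1100111011110 walk d0:-→d1:-→d2:-→d3:-→d4:-→d5:-→d6:-→d7:-→d8:-→d9:-→d10:-→d11:-→d12:H0→d13:- -> H0
  + 191.41.0.0/21 (H2) depth=21
  + 0.0.0.0/0 (H2) depth=0
  + 191.41.0.0/19 (H2) depth=19
  + 200.0.0.0/5 (H3) depth=5
  lookup 191.32.0.110: bits 101111110010 walk d0:H2→d1:-→d2:-→d3:-→d4:-→d5:-→d6:-→d7:-→d8:H3→d9:-→d10:-→d11:-→d12:H0 -> H0
  lookup 206.247.91.52: bits 110011101111011101011011001101 walk d0:H2→d1:-→d2:-→d3:-→d4:-→d5:H3→d6:-→d7:-→d8:-→d9:-→d10:-→d11:-→d12:H0→d13:-→d14:-→d15:-→d16:H3→d17:H2→d18:-→d19:-→d20:-→d21:-→d22:-→d23:-→d24:-→d25:-→d26:-→d27:-→d28:-→d29:-→d30:H0 -> H0

== LOOKUPS ==
["H0","H1","no-route","H0","H1","H1","H1","H3","H0","H1","no-route","H0","H0","H0"]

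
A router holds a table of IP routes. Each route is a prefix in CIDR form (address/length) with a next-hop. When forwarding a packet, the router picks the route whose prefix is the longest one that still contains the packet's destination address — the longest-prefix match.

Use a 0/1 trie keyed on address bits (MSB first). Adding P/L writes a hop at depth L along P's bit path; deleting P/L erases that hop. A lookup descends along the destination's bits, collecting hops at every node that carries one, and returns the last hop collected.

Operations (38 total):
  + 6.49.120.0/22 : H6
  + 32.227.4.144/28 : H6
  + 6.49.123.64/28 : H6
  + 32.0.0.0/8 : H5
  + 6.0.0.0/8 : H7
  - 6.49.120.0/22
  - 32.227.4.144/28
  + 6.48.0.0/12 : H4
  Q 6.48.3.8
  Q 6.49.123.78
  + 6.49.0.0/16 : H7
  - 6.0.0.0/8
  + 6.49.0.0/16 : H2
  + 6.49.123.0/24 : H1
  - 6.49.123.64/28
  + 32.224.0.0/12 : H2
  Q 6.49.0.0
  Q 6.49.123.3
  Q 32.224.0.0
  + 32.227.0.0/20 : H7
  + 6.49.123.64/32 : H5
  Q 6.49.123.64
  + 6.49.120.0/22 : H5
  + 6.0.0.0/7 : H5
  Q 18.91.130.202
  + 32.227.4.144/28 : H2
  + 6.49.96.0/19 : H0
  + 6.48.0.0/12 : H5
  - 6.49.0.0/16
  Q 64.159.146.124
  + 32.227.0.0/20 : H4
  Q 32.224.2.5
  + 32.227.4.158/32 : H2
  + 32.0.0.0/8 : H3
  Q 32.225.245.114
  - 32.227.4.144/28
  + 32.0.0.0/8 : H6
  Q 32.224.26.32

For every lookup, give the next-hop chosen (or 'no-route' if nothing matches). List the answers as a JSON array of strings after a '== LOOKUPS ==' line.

Process each operation:
  add 6.49.120.0/22 -> H6 at depth 22
  add 32.227.4.144/28 -> H6 at depth 28
  add 6.49.123.64/28 -> H6 at depth 28
  add 32.0.0.0/8 -> H5 at depth 8
  add 6.0.0.0/8 -> H7 at depth 8
  del 6.49.120.0/22 (clear depth 22)
  del 32.227.4.144/28 (clear depth 28)
  add 6.48.0.0/12 -> H4 at depth 12
  Q 6.48.3.8: descend 000001100011000 ; hops seen [H7,H4] ; pick H4
  Q 6.49.123.78: descend 0000011000110001011110110100 ; hops seen [H7,H4,H6] ; pick H6
  add 6.49.0.0/16 -> H7 at depth 16
  del 6.0.0.0/8 (clear depth 8)
  add 6.49.0.0/16 -> H2 at depth 16
  add 6.49.123.0/24 -> H1 at depth 24
  del 6.49.123.64/28 (clear depth 28)
  add 32.224.0.0/12 -> H2 at depth 12
  Q 6.49.0.0: descend 00000110001100010 ; hops seen [H4,H2] ; pick H2
  Q 6.49.123.3: descend 0000011000110001011110110 ; hops seen [H4,H2,H1] ; pick H1
  Q 32.224.0.0: descend 00100000111000 ; hops seen [H5,H2] ; pick H2
  add 32.227.0.0/20 -> H7 at depth 20
  add 6.49.123.64/32 -> H5 at depth 32
  Q 6.49.123.64: descend 00000110001100010111101101000000 ; hops seen [H4,H2,H1,H5] ; pick H5
  add 6.49.120.0/22 -> H5 at depth 22
  add 6.0.0.0/7 -> H5 at depth 7
  Q 18.91.130.202: descend 000 ; hops seen [∅] ; pick no-route
  add 32.227.4.144/28 -> H2 at depth 28
  add 6.49.96.0/19 -> H0 at depth 19
  add 6.48.0.0/12 -> H5 at depth 12
  del 6.49.0.0/16 (clear depth 16)
  Q 64.159.146.124: descend 0 ; hops seen [∅] ; pick no-route
  add 32.227.0.0/20 -> H4 at depth 20
  Q 32.224.2.5: descend 00100000111000 ; hops seen [H5,H2] ; pick H2
  add 32.227.4.158/32 -> H2 at depth 32
  add 32.0.0.0/8 -> H3 at depth 8
  Q 32.225.245.114: descend 00100000111000 ; hops seen [H3,H2] ; pick H2
  del 32.227.4.144/28 (clear depth 28)
  add 32.0.0.0/8 -> H6 at depth 8
  Q 32.224.26.32: descend 00100000111000 ; hops seen [H6,H2] ; pick H2

== LOOKUPS ==
["H4","H6","H2","H1","H2","H5","no-route","no-route","H2","H2","H2"]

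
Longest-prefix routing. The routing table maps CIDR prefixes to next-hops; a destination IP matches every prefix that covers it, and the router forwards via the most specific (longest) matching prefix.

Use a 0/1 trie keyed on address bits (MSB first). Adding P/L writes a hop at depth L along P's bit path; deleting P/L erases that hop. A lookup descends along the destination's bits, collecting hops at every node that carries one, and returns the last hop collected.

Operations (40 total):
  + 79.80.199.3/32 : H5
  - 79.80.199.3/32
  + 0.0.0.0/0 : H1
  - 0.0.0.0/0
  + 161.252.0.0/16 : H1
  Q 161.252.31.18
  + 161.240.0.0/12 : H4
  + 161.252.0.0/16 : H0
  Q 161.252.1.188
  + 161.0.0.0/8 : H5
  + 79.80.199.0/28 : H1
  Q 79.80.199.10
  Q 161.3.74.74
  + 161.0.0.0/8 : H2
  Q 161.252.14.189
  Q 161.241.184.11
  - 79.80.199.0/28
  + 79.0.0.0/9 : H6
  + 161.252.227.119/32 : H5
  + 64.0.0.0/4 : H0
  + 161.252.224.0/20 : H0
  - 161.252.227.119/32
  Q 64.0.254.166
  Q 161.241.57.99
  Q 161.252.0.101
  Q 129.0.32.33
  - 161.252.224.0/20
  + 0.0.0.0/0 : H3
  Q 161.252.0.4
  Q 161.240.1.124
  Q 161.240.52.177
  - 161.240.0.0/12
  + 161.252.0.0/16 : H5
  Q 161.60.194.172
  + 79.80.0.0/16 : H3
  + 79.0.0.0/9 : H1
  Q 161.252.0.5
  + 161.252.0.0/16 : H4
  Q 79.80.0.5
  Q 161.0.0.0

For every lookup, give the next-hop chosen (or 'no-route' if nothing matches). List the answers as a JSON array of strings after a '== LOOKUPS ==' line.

Apply in order:
  + 79.80.199.3/32 (H5) depth=32
  - 79.80.199.3/32 clear@32
  + 0.0.0.0/0 (H1) depth=0
  - 0.0.0.0/0 clear@0
  + 161.252.0.0/16 (H1) depth=16
  ? 161.252.31.18  path d0:-→d1:-→d2:-→d3:-→d4:-→d5:-→d6:-→d7:-→d8:-→d9:-→d10:-→d11:-→d12:-→d13:-→d14:-→d15:-→d16:H1  best=H1
  + 161.240.0.0/12 (H4) depth=12
  + 161.252.0.0/16 (H0) depth=16
  ? 161.252.1.188  path d0:-→d1:-→d2:-→d3:-→d4:-→d5:-→d6:-→d7:-→d8:-→d9:-→d10:-→d11:-→d12:H4→d13:-→d14:-→d15:-→d16:H0  best=H0
  + 161.0.0.0/8 (H5) depth=8
  + 79.80.199.0/28 (H1) depth=28
  ? 79.80.199.10  path d0:-→d1:-→d2:-→d3:-→d4:-→d5:-→d6:-→d7:-→d8:-→d9:-→d10:-→d11:-→d12:-→d13:-→d14:-→d15:-→d16:-→d17:-→d18:-→d19:-→d20:-→d21:-→d22:-→d23:-→d24:-→d25:-→d26:-→d27:-→d28:H1  best=H1
  ? 161.3.74.74  path d0:-→d1:-→d2:-→d3:-→d4:-→d5:-→d6:-→d7:-→d8:H5  best=H5
  + 161.0.0.0/8 (H2) depth=8
  ? 161.252.14.189  path d0:-→d1:-→d2:-→d3:-→d4:-→d5:-→d6:-→d7:-→d8:H2→d9:-→d10:-→d11:-→d12:H4→d13:-→d14:-→d15:-→d16:H0  best=H0
  ? 161.241.184.11  path d0:-→d1:-→d2:-→d3:-→d4:-→d5:-→d6:-→d7:-→d8:H2→d9:-→d10:-→d11:-→d12:H4  best=H4
  - 79.80.199.0/28 clear@28
  + 79.0.0.0/9 (H6) depth=9
  + 161.252.227.119/32 (H5) depth=32
  + 64.0.0.0/4 (H0) depth=4
  + 161.252.224.0/20 (H0) depth=20
  - 161.252.227.119/32 clear@32
  ? 64.0.254.166  path d0:-→d1:-→d2:-→d3:-→d4:H0  best=H0
  ? 161.241.57.99  path d0:-→d1:-→d2:-→d3:-→d4:-→d5:-→d6:-→d7:-→d8:H2→d9:-→d10:-→d11:-→d12:H4  best=H4
  ? 161.252.0.101  path d0:-→d1:-→d2:-→d3:-→d4:-→d5:-→d6:-→d7:-→d8:H2→d9:-→d10:-→d11:-→d12:H4→d13:-→d14:-→d15:-→d16:H0  best=H0
  ? 129.0.32.33  path d0:-→d1:-→d2:-  best=no-route
  - 161.252.224.0/20 clear@20
  + 0.0.0.0/0 (H3) depth=0
  ? 161.252.0.4  path d0:H3→d1:-→d2:-→d3:-→d4:-→d5:-→d6:-→d7:-→d8:H2→d9:-→d10:-→d11:-→d12:H4→d13:-→d14:-→d15:-→d16:H0  best=H0
  ? 161.240.1.124  path d0:H3→d1:-→d2:-→d3:-→d4:-→d5:-→d6:-→d7:-→d8:H2→d9:-→d10:-→d11:-→d12:H4  best=H4
  ? 161.240.52.177  path d0:H3→d1:-→d2:-→d3:-→d4:-→d5:-→d6:-→d7:-→d8:H2→d9:-→d10:-→d11:-→d12:H4  best=H4
  - 161.240.0.0/12 clear@12
  + 161.252.0.0/16 (H5) depth=16
  ? 161.60.194.172  path d0:H3→d1:-→d2:-→d3:-→d4:-→d5:-→d6:-→d7:-→d8:H2  best=H2
  + 79.80.0.0/16 (H3) depth=16
  + 79.0.0.0/9 (H1) depth=9
  ? 161.252.0.5  path d0:H3→d1:-→d2:-→d3:-→d4:-→d5:-→d6:-→d7:-→d8:H2→d9:-→d10:-→d11:-→d12:-→d13:-→d14:-→d15:-→d16:H5  best=H5
  + 161.252.0.0/16 (H4) depth=16
  ? 79.80.0.5  path d0:H3→d1:-→d2:-→d3:-→d4:H0→d5:-→d6:-→d7:-→d8:-→d9:H1→d10:-→d11:-→d12:-→d13:-→d14:-→d15:-→d16:H3  best=H3
  ? 161.0.0.0  path d0:H3→d1:-→d2:-→d3:-→d4:-→d5:-→d6:-→d7:-→d8:H2  best=H2

== LOOKUPS ==
["H1","H0","H1","H5","H0","H4","H0","H4","H0","no-route","H0","H4","H4","H2","H5","H3","H2"]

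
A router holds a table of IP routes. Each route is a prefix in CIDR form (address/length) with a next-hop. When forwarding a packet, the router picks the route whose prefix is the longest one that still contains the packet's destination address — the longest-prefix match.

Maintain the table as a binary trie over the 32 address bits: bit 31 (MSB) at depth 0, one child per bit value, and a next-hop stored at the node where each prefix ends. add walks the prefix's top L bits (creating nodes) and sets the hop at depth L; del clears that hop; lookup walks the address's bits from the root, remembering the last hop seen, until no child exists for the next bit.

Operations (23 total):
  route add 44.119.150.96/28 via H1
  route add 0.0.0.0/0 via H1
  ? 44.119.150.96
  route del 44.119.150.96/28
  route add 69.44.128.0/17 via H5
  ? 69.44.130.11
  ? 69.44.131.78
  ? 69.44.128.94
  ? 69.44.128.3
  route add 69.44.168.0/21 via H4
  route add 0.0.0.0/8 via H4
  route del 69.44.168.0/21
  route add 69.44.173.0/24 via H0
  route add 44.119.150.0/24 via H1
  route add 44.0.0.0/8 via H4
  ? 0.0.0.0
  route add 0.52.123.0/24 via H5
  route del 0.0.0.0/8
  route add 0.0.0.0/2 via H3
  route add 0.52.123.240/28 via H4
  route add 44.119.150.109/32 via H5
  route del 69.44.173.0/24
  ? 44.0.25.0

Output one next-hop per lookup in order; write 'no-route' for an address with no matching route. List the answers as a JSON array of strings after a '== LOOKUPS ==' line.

Apply in order:
  add 44.119.150.96/28 -> H1 at depth 28
  add 0.0.0.0/0 -> H1 at depth 0
  ? 44.119.150.96  path d0:H1→d1:-→d2:-→d3:-→d4:-→d5:-→d6:-→d7:-→d8:-→d9:-→d10:-→d11:-→d12:-→d13:-→d14:-→d15:-→d16:-→d17:-→d18:-→d19:-→d20:-→d21:-→d22:-→d23:-→d24:-→d25:-→d26:-→d27:-→d28:H1  best=H1
  - 44.119.150.96/28 clear@28
  add 69.44.128.0/17 -> H5 at depth 17
  ? 69.44.130.11  path d0:H1→d1:-→d2:-→d3:-→d4:-→d5:-→d6:-→d7:-→d8:-→d9:-→d10:-→d11:-→d12:-→d13:-→d14:-→d15:-→d16:-→d17:H5  best=H5
  ? 69.44.131.78  path d0:H1→d1:-→d2:-→d3:-→d4:-→d5:-→d6:-→d7:-→d8:-→d9:-→d10:-→d11:-→d12:-→d13:-→d14:-→d15:-→d16:-→d17:H5  best=H5
  ? 69.44.128.94  path d0:H1→d1:-→d2:-→d3:-→d4:-→d5:-→d6:-→d7:-→d8:-→d9:-→d10:-→d11:-→d12:-→d13:-→d14:-→d15:-→d16:-→d17:H5  best=H5
  ? 69.44.128.3  path d0:H1→d1:-→d2:-→d3:-→d4:-→d5:-→d6:-→d7:-→d8:-→d9:-→d10:-→d11:-→d12:-→d13:-→d14:-→d15:-→d16:-→d17:H5  best=H5
  add 69.44.168.0/21 -> H4 at depth 21
  add 0.0.0.0/8 -> H4 at depth 8
  - 69.44.168.0/21 clear@21
  add 69.44.173.0/24 -> H0 at depth 24
  add 44.119.150.0/24 -> H1 at depth 24
  add 44.0.0.0/8 -> H4 at depth 8
  ? 0.0.0.0  path d0:H1→d1:-→d2:-→d3:-→d4:-→d5:-→d6:-→d7:-→d8:H4  best=H4
  add 0.52.123.0/24 -> H5 at depth 24
  - 0.0.0.0/8 clear@8
  add 0.0.0.0/2 -> H3 at depth 2
  add 0.52.123.240/28 -> H4 at depth 28
  add 44.119.150.109/32 -> H5 at depth 32
  - 69.44.173.0/24 clear@24
  ? 44.0.25.0  path d0:H1→d1:-→d2:H3→d3:-→d4:-→d5:-→d6:-→d7:-→d8:H4→d9:-  best=H4

== LOOKUPS ==
["H1","H5","H5","H5","H5","H4","H4"]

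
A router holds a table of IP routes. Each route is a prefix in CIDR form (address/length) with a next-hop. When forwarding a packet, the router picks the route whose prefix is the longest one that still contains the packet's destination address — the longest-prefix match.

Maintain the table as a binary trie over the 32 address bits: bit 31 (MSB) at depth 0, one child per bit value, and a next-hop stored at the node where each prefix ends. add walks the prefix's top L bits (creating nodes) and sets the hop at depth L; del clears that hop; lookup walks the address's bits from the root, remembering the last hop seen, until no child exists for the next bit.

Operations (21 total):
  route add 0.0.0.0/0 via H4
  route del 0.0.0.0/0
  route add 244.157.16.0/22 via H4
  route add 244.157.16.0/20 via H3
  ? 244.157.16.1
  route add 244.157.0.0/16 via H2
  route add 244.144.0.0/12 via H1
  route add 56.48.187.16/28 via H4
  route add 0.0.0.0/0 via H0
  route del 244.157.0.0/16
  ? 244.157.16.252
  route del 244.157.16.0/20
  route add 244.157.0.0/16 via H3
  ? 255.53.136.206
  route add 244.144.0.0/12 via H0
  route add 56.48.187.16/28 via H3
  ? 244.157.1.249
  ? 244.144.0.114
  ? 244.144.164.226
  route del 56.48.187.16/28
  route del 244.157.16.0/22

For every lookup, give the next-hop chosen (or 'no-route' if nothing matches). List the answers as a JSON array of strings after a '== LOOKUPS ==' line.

Trace:
  add 0.0.0.0/0 -> H4 at depth 0
  del 0.0.0.0/0 (clear depth 0)
  add 244.157.16.0/22 -> H4 at depth 22
  add 244.157.16.0/20 -> H3 at depth 20
  Q 244.157.16.1: descend 1111010010011101000100 ; hops seen [H3,H4] ; pick H4
  add 244.157.0.0/16 -> H2 at depth 16
  add 244.144.0.0/12 -> H1 at depth 12
  add 56.48.187.16/28 -> H4 at depth 28
  add 0.0.0.0/0 -> H0 at depth 0
  del 244.157.0.0/16 (clear depth 16)
  Q 244.157.16.252: descend 1111010010011101000100 ; hops seen [H0,H1,H3,H4] ; pick H4
  del 244.157.16.0/20 (clear depth 20)
  add 244.157.0.0/16 -> H3 at depth 16
  Q 255.53.136.206: descend 1111 ; hops seen [H0] ; pick H0
  add 244.144.0.0/12 -> H0 at depth 12
  add 56.48.187.16/28 -> H3 at depth 28
  Q 244.157.1.249: descend 1111010010011101000 ; hops seen [H0,H0,H3] ; pick H3
  Q 244.144.0.114: descend 111101001001 ; hops seen [H0,H0] ; pick H0
  Q 244.144.164.226: descend 111101001001 ; hops seen [H0,H0] ; pick H0
  del 56.48.187.16/28 (clear depth 28)
  del 244.157.16.0/22 (clear depth 22)

== LOOKUPS ==
["H4","H4","H0","H3","H0","H0"]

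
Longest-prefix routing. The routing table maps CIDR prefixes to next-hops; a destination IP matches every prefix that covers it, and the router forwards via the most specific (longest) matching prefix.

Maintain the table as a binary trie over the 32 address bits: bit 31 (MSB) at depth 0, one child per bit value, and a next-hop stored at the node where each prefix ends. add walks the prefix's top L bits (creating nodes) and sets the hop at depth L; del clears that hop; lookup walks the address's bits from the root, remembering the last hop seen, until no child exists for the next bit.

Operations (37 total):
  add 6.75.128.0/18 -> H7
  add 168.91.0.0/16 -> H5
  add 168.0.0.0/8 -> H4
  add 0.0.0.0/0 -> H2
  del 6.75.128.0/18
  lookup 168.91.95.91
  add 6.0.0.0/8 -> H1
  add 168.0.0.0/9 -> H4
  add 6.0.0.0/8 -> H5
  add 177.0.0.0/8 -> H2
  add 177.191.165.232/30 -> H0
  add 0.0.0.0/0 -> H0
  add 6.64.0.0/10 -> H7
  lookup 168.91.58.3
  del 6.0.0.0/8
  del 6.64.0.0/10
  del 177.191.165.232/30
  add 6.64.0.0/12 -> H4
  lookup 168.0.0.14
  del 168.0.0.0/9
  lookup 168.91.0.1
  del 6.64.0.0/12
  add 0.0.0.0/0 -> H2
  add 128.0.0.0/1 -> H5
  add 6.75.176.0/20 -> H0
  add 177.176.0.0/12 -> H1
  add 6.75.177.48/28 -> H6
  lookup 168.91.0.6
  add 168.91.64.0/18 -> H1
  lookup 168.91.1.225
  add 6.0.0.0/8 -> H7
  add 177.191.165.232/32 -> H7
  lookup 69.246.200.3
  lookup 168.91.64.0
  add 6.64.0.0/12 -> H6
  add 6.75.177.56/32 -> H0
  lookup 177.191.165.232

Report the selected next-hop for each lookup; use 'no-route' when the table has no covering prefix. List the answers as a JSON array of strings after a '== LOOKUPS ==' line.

Trace:
  add 6.75.128.0/18 -> H7 at depth 18
  add 168.91.0.0/16 -> H5 at depth 16
  add 168.0.0.0/8 -> H4 at depth 8
  add 0.0.0.0/0 -> H2 at depth 0
  del 6.75.128.0/18 (clear depth 18)
  Q 168.91.95.91: descend 1010100001011011 ; hops seen [H2,H4,H5] ; pick H5
  add 6.0.0.0/8 -> H1 at depth 8
  add 168.0.0.0/9 -> H4 at depth 9
  add 6.0.0.0/8 -> H5 at depth 8
  add 177.0.0.0/8 -> H2 at depth 8
  add 177.191.165.232/30 -> H0 at depth 30
  add 0.0.0.0/0 -> H0 at depth 0
  add 6.64.0.0/10 -> H7 at depth 10
  Q 168.91.58.3: descend 1010100001011011 ; hops seen [H0,H4,H4,H5] ; pick H5
  del 6.0.0.0/8 (clear depth 8)
  del 6.64.0.0/10 (clear depth 10)
  del 177.191.165.232/30 (clear depth 30)
  add 6.64.0.0/12 -> H4 at depth 12
  Q 168.0.0.14: descend 101010000 ; hops seen [H0,H4,H4] ; pick H4
  del 168.0.0.0/9 (clear depth 9)
  Q 168.91.0.1: descend 1010100001011011 ; hops seen [H0,H4,H5] ; pick H5
  del 6.64.0.0/12 (clear depth 12)
  add 0.0.0.0/0 -> H2 at depth 0
  add 128.0.0.0/1 -> H5 at depth 1
  add 6.75.176.0/20 -> H0 at depth 20
  add 177.176.0.0/12 -> H1 at depth 12
  add 6.75.177.48/28 -> H6 at depth 28
  Q 168.91.0.6: descend 1010100001011011 ; hops seen [H2,H5,H4,H5] ; pick H5
  add 168.91.64.0/18 -> H1 at depth 18
  Q 168.91.1.225: descend 10101000010110110 ; hops seen [H2,H5,H4,H5] ; pick H5
  add 6.0.0.0/8 -> H7 at depth 8
  add 177.191.165.232/32 -> H7 at depth 32
  Q 69.246.200.3: descend 0 ; hops seen [H2] ; pick H2
  Q 168.91.64.0: descend 101010000101101101 ; hops seen [H2,H5,H4,H5,H1] ; pick H1
  add 6.64.0.0/12 -> H6 at depth 12
  add 6.75.177.56/32 -> H0 at depth 32
  Q 177.191.165.232: descend 10110001101111111010010111101000 ; hops seen [H2,H5,H2,H1,H7] ; pick H7

== LOOKUPS ==
["H5","H5","H4","H5","H5","H5","H2","H1","H7"]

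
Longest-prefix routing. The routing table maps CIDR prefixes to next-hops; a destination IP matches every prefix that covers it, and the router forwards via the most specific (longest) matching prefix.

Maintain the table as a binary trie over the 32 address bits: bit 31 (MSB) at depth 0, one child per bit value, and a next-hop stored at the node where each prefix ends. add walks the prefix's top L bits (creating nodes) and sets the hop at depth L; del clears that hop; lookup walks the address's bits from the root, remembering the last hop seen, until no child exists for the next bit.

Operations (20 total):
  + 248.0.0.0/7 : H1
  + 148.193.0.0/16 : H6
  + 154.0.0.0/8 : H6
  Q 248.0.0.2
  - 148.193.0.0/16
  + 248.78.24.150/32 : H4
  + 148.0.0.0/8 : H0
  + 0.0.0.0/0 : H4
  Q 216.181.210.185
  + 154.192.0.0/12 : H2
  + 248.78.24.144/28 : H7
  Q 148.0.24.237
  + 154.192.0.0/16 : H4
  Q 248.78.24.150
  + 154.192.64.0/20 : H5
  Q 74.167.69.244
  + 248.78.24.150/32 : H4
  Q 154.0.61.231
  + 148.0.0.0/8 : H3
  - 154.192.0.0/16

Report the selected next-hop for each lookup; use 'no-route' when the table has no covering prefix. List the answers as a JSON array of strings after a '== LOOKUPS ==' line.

Process each operation:
  add 248.0.0.0/7 -> H1 at depth 7
  add 148.193.0.0/16 -> H6 at depth 16
  add 154.0.0.0/8 -> H6 at depth 8
  ? 248.0.0.2  path d0:-→d1:-→d2:-→d3:-→d4:-→d5:-→d6:-→d7:H1  best=H1
  del 148.193.0.0/16 (clear depth 16)
  add 248.78.24.150/32 -> H4 at depth 32
  add 148.0.0.0/8 -> H0 at depth 8
  add 0.0.0.0/0 -> H4 at depth 0
  ? 216.181.210.185  path d0:H4→d1:-→d2:-  best=H4
  add 154.192.0.0/12 -> H2 at depth 12
  add 248.78.24.144/28 -> H7 at depth 28
  ? 148.0.24.237  path d0:H4→d1:-→d2:-→d3:-→d4:-→d5:-→d6:-→d7:-→d8:H0  best=H0
  add 154.192.0.0/16 -> H4 at depth 16
  ? 248.78.24.150  path d0:H4→d1:-→d2:-→d3:-→d4:-→d5:-→d6:-→d7:H1→d8:-→d9:-→d10:-→d11:-→d12:-→d13:-→d14:-→d15:-→d16:-→d17:-→d18:-→d19:-→d20:-→d21:-→d22:-→d23:-→d24:-→d25:-→d26:-→d27:-→d28:H7→d29:-→d30:-→d31:-→d32:H4  best=H4
  add 154.192.64.0/20 -> H5 at depth 20
  ? 74.167.69.244  path d0:H4  best=H4
  add 248.78.24.150/32 -> H4 at depth 32
  ? 154.0.61.231  path d0:H4→d1:-→d2:-→d3:-→d4:-→d5:-→d6:-→d7:-→d8:H6  best=H6
  add 148.0.0.0/8 -> H3 at depth 8
  del 154.192.0.0/16 (clear depth 16)

== LOOKUPS ==
["H1","H4","H0","H4","H4","H6"]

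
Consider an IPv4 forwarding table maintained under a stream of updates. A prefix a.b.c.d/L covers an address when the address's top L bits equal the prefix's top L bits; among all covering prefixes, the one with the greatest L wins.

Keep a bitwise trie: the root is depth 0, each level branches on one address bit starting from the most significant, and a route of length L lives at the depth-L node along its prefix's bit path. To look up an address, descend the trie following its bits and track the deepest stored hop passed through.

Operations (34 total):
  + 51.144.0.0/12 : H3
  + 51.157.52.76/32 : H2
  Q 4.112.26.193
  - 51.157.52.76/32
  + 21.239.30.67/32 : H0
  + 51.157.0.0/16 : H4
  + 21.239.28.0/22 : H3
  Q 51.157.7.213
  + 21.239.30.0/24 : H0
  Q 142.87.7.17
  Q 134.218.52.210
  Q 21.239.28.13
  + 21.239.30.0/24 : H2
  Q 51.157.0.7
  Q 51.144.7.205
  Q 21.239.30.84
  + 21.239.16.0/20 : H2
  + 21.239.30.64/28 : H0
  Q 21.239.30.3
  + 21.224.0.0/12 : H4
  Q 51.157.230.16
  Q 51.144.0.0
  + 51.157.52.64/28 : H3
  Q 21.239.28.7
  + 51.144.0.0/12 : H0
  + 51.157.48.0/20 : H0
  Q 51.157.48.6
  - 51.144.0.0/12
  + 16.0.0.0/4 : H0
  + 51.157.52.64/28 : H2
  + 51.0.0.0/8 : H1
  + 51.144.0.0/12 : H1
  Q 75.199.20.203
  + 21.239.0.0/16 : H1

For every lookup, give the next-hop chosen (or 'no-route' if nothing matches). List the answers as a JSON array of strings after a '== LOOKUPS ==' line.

Process each operation:
  add 51.144.0.0/12 -> H3 at depth 12
  add 51.157.52.76/32 -> H2 at depth 32
  ? 4.112.26.193  path d0:-→d1:-→d2:-  best=no-route
  - 51.157.52.76/32 clear@32
  add 21.239.30.67/32 -> H0 at depth 32
  add 51.157.0.0/16 -> H4 at depth 16
  add 21.239.28.0/22 -> H3 at depth 22
  ? 51.157.7.213  path d0:-→d1:-→d2:-→d3:-→d4:-→d5:-→d6:-→d7:-→d8:-→d9:-→d10:-→d11:-→d12:H3→d13:-→d14:-→d15:-→d16:H4→d17:-→d18:-  best=H4
  add 21.239.30.0/24 -> H0 at depth 24
  ? 142.87.7.17  path d0:-  best=no-route
  ? 134.218.52.210  path d0:-  best=no-route
  ? 21.239.28.13  path d0:-→d1:-→d2:-→d3:-→d4:-→d5:-→d6:-→d7:-→d8:-→d9:-→d10:-→d11:-→d12:-→d13:-→d14:-→d15:-→d16:-→d17:-→d18:-→d19:-→d20:-→d21:-→d22:H3  best=H3
  add 21.239.30.0/24 -> H2 at depth 24
  ? 51.157.0.7  path d0:-→d1:-→d2:-→d3:-→d4:-→d5:-→d6:-→d7:-→d8:-→d9:-→d10:-→d11:-→d12:H3→d13:-→d14:-→d15:-→d16:H4→d17:-→d18:-  best=H4
  ? 51.144.7.205  path d0:-→d1:-→d2:-→d3:-→d4:-→d5:-→d6:-→d7:-→d8:-→d9:-→d10:-→d11:-→d12:H3  best=H3
  ? 21.239.30.84  path d0:-→d1:-→d2:-→d3:-→d4:-→d5:-→d6:-→d7:-→d8:-→d9:-→d10:-→d11:-→d12:-→d13:-→d14:-→d15:-→d16:-→d17:-→d18:-→d19:-→d20:-→d21:-→d22:H3→d23:-→d24:H2→d25:-→d26:-→d27:-  best=H2
  add 21.239.16.0/20 -> H2 at depth 20
  add 21.239.30.64/28 -> H0 at depth 28
  ? 21.239.30.3  path d0:-→d1:-→d2:-→d3:-→d4:-→d5:-→d6:-→d7:-→d8:-→d9:-→d10:-→d11:-→d12:-→d13:-→d14:-→d15:-→d16:-→d17:-→d18:-→d19:-→d20:H2→d21:-→d22:H3→d23:-→d24:H2→d25:-  best=H2
  add 21.224.0.0/12 -> H4 at depth 12
  ? 51.157.230.16  path d0:-→d1:-→d2:-→d3:-→d4:-→d5:-→d6:-→d7:-→d8:-→d9:-→d10:-→d11:-→d12:H3→d13:-→d14:-→d15:-→d16:H4  best=H4
  ? 51.144.0.0  path d0:-→d1:-→d2:-→d3:-→d4:-→d5:-→d6:-→d7:-→d8:-→d9:-→d10:-→d11:-→d12:H3  best=H3
  add 51.157.52.64/28 -> H3 at depth 28
  ? 21.239.28.7  path d0:-→d1:-→d2:-→d3:-→d4:-→d5:-→d6:-→d7:-→d8:-→d9:-→d10:-→d11:-→d12:H4→d13:-→d14:-→d15:-→d16:-→d17:-→d18:-→d19:-→d20:H2→d21:-→d22:H3  best=H3
  add 51.144.0.0/12 -> H0 at depth 12
  add 51.157.48.0/20 -> H0 at depth 20
  ? 51.157.48.6  path d0:-→d1:-→d2:-→d3:-→d4:-→d5:-→d6:-→d7:-→d8:-→d9:-→d10:-→d11:-→d12:H0→d13:-→d14:-→d15:-→d16:H4→d17:-→d18:-→d19:-→d20:H0→d21:-  best=H0
  - 51.144.0.0/12 clear@12
  add 16.0.0.0/4 -> H0 at depth 4
  add 51.157.52.64/28 -> H2 at depth 28
  add 51.0.0.0/8 -> H1 at depth 8
  add 51.144.0.0/12 -> H1 at depth 12
  ? 75.199.20.203  path d0:-→d1:-  best=no-route
  add 21.239.0.0/16 -> H1 at depth 16

== LOOKUPS ==
["no-route","H4","no-route","no-route","H3","H4","H3","H2","H2","H4","H3","H3","H0","no-route"]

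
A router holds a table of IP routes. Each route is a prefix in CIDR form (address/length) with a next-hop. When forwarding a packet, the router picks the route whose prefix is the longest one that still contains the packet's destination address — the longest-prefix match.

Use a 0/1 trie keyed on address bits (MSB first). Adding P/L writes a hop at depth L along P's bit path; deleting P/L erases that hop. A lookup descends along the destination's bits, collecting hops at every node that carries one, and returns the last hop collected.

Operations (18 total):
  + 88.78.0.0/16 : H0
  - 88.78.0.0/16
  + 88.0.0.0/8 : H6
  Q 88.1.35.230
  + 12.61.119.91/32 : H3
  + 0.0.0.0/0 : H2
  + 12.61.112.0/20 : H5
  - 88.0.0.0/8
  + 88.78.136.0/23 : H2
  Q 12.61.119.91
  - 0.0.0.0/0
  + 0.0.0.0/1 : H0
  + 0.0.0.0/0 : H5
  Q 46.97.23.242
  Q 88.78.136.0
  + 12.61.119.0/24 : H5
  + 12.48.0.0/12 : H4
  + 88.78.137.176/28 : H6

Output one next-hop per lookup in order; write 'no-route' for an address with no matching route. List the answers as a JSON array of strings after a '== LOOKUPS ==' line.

Apply in order:
  + 88.78.0.0/16 (H0) depth=16
  - 88.78.0.0/16 clear@16
  + 88.0.0.0/8 (H6) depth=8
  lookup 88.1.35.230: bits 010110000 walk d0:-→d1:-→d2:-→d3:-→d4:-→d5:-→d6:-→d7:-→d8:H6→d9:- -> H6
  + 12.61.119.91/32 (H3) depth=32
  + 0.0.0.0/0 (H2) depth=0
  + 12.61.112.0/20 (H5) depth=20
  - 88.0.0.0/8 clear@8
  + 88.78.136.0/23 (H2) depth=23
  lookup 12.61.119.91: bits 00001100001111010111011101011011 walk d0:H2→d1:-→d2:-→d3:-→d4:-→d5:-→d6:-→d7:-→d8:-→d9:-→d10:-→d11:-→d12:-→d13:-→d14:-→d15:-→d16:-→d17:-→d18:-→d19:-→d20:H5→d21:-→d22:-→d23:-→d24:-→d25:-→d26:-→d27:-→d28:-→d29:-→d30:-→d31:-→d32:H3 -> H3
  - 0.0.0.0/0 clear@0
  + 0.0.0.0/1 (H0) depth=1
  + 0.0.0.0/0 (H5) depth=0
  lookup 46.97.23.242: bits 00 walk d0:H5→d1:H0→d2:- -> H0
  lookup 88.78.136.0: bits 01011000010011101000100 walk d0:H5→d1:H0→d2:-→d3:-→d4:-→d5:-→d6:-→d7:-→d8:-→d9:-→d10:-→d11:-→d12:-→d13:-→d14:-→d15:-→d16:-→d17:-→d18:-→d19:-→d20:-→d21:-→d22:-→d23:H2 -> H2
  + 12.61.119.0/24 (H5) depth=24
  + 12.48.0.0/12 (H4) depth=12
  + 88.78.137.176/28 (H6) depth=28

== LOOKUPS ==
["H6","H3","H0","H2"]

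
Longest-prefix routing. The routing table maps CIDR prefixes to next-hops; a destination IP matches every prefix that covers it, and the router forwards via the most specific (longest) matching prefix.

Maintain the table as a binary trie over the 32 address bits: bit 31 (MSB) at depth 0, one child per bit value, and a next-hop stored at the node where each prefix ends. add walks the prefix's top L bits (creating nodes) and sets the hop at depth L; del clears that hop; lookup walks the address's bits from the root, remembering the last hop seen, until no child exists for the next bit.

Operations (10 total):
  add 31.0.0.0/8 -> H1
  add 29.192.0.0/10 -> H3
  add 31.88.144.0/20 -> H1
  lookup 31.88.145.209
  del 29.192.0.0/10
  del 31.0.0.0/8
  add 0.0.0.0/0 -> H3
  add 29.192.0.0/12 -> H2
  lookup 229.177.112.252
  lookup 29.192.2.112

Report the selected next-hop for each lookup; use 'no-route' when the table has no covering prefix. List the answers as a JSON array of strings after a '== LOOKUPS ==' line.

Process each operation:
  add 31.0.0.0/8 -> H1 at depth 8
  add 29.192.0.0/10 -> H3 at depth 10
  add 31.88.144.0/20 -> H1 at depth 20
  lookup 31.88.145.209: bits 00011111010110001001 walk d0:-→d1:-→d2:-→d3:-→d4:-→d5:-→d6:-→d7:-→d8:H1→d9:-→d10:-→d11:-→d12:-→d13:-→d14:-→d15:-→d16:-→d17:-→d18:-→d19:-→d20:H1 -> H1
  - 29.192.0.0/10 clear@10
  - 31.0.0.0/8 clear@8
  add 0.0.0.0/0 -> H3 at depth 0
  add 29.192.0.0/12 -> H2 at depth 12
  lookup 229.177.112.252: bits ε walk d0:H3 -> H3
  lookup 29.192.2.112: bits 000111011100 walk d0:H3→d1:-→d2:-→d3:-→d4:-→d5:-→d6:-→d7:-→d8:-→d9:-→d10:-→d11:-→d12:H2 -> H2

== LOOKUPS ==
["H1","H3","H2"]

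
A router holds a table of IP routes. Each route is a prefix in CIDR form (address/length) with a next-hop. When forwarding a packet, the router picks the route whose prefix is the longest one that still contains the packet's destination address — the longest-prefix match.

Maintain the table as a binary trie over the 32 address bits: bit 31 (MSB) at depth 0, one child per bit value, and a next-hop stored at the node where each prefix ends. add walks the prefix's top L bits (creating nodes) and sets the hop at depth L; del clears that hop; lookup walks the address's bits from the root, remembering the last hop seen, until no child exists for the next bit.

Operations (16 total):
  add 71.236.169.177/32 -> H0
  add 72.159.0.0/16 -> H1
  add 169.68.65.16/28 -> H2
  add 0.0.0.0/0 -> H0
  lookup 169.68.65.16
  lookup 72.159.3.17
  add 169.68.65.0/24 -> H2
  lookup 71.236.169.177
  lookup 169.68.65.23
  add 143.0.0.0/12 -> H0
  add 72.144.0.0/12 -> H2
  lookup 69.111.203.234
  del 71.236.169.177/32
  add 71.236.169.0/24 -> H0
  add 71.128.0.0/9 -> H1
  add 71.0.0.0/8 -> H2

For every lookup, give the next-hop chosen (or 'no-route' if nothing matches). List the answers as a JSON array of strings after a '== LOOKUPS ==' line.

Apply in order:
  + 71.236.169.177/32 (H0) depth=32
  + 72.159.0.0/16 (H1) depth=16
  + 169.68.65.16/28 (H2) depth=28
  + 0.0.0.0/0 (H0) depth=0
  lookup 169.68.65.16: bits 1010100101000100010000010001 walk d0:H0→d1:-→d2:-→d3:-→d4:-→d5:-→d6:-→d7:-→d8:-→d9:-→d10:-→d11:-→d12:-→d13:-→d14:-→d15:-→d16:-→d17:-→d18:-→d19:-→d20:-→d21:-→d22:-→d23:-→d24:-→d25:-→d26:-→d27:-→d28:H2 -> H2
  lookup 72.159.3.17: bits 0100100010011111 walk d0:H0→d1:-→d2:-→d3:-→d4:-→d5:-→d6:-→d7:-→d8:-→d9:-→d10:-→d11:-→d12:-→d13:-→d14:-→d15:-→d16:H1 -> H1
  + 169.68.65.0/24 (H2) depth=24
  lookup 71.236.169.177: bits 01000111111011001010100110110001 walk d0:H0→d1:-→d2:-→d3:-→d4:-→d5:-→d6:-→d7:-→d8:-→d9:-→d10:-→d11:-→d12:-→d13:-→d14:-→d15:-→d16:-→d17:-→d18:-→d19:-→d20:-→d21:-→d22:-→d23:-→d24:-→d25:-→d26:-→d27:-→d28:-→d29:-→d30:-→d31:-→d32:H0 -> H0
  lookup 169.68.65.23: bits 1010100101000100010000010001 walk d0:H0→d1:-→d2:-→d3:-→d4:-→d5:-→d6:-→d7:-→d8:-→d9:-→d10:-→d11:-→d12:-→d13:-→d14:-→d15:-→d16:-→d17:-→d18:-→d19:-→d20:-→d21:-→d22:-→d23:-→d24:H2→d25:-→d26:-→d27:-→d28:H2 -> H2
  + 143.0.0.0/12 (H0) depth=12
  + 72.144.0.0/12 (H2) depth=12
  lookup 69.111.203.234: bits 010001 walk d0:H0→d1:-→d2:-→d3:-→d4:-→d5:-→d6:- -> H0
  del 71.236.169.177/32 (clear depth 32)
  + 71.236.169.0/24 (H0) depth=24
  + 71.128.0.0/9 (H1) depth=9
  + 71.0.0.0/8 (H2) depth=8

== LOOKUPS ==
["H2","H1","H0","H2","H0"]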